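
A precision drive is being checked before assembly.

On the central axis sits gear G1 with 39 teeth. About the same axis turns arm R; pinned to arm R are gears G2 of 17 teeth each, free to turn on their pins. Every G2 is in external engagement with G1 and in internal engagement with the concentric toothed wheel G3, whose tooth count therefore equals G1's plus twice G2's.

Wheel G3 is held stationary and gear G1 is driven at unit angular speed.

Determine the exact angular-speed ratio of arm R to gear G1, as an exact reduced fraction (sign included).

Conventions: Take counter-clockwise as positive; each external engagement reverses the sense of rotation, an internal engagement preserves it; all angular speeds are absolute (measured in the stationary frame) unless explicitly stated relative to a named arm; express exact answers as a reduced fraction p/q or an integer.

39/112

topology: planetary set — G1 39T / G2 17T / G3 73T, arm = carrier (Willis)
ring teeth: 39 + 2·17 = 73
39(ω_sun−ω_arm) = −73(ω_ring−ω_arm),  ω_ring = 0, ω_sun = 1
39(1−ω_arm) = −73(0−ω_arm)  ⇒  112·ω_arm = 39  ⇒  ω_arm = 39/112
ω_out/ω_in = 39/112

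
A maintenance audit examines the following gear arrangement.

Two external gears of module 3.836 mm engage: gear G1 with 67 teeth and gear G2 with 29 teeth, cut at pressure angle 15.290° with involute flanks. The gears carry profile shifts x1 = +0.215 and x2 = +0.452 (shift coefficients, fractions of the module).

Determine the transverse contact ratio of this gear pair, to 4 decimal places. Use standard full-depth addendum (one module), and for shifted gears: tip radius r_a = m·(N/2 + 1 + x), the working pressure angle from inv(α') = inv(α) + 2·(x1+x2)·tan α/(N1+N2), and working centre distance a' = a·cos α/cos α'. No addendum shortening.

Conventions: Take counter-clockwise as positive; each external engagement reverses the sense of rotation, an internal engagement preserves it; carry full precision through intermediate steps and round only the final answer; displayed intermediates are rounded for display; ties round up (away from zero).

single-mesh involute tooth geometry (67T engaging 29T at module 3.836)
base radii: r_b1 = 123.957332, r_b2 = 53.653174
tip radii: r_a1 = 133.166740, r_a2 = 61.191872
inv(α') = inv(15.290°) + 2·(+0.215+0.452)·tan α/(67+29) = 0.01031948  ⇒  α' = 17.75721°
a' = a·cos α / cos α' = 184.1280·cos 15.290°/cos 17.75721° = 186.495635
action lengths: √(r_a1²−r_b1²) = 48.661694, √(r_a2²−r_b2²) = 29.424177
base pitch p_b = π·m·cos α = 11.624580
CR = (48.661694 + 29.424177 − 186.495635·sin 17.75721°)/11.624580 = 1.824381
contact ratio ≈ 1.8244

1.8244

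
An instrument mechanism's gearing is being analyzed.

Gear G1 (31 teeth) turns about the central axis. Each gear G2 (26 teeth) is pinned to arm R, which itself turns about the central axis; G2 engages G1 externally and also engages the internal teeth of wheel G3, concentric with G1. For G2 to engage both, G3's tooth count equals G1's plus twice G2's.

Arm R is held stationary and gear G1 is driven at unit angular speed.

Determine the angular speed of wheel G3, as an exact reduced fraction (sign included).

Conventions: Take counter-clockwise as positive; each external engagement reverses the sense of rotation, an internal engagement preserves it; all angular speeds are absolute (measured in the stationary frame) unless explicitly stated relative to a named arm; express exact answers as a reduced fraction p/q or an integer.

-31/83

topology: planetary set — G1 31T / G2 26T / G3 83T, arm = carrier (Willis)
ring teeth: 31 + 2·26 = 83
31(ω_sun−ω_arm) = −83(ω_ring−ω_arm),  ω_arm = 0, ω_sun = 1
ω_ring = 0 − (31/83)(1−0) = -31/83
exact speed ratio = -31/83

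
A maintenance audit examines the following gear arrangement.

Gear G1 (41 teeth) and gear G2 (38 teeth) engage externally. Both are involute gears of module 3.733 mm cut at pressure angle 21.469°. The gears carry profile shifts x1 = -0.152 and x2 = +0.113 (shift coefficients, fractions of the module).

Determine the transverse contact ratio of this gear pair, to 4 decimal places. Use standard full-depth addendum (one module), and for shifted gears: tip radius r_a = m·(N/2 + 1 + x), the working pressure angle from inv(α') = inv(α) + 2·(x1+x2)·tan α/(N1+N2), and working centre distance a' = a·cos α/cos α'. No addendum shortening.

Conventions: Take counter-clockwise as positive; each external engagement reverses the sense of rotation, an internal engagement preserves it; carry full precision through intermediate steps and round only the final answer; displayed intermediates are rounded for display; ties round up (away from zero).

single-mesh involute tooth geometry (41T engaging 38T at module 3.733)
base radii: r_b1 = 71.216765, r_b2 = 66.005782
tip radii: r_a1 = 79.692084, r_a2 = 75.081829
inv(α') = inv(21.469°) + 2·(-0.152+0.113)·tan α/(41+38) = 0.01819256  ⇒  α' = 21.32409°
a' = a·cos α / cos α' = 147.4535·cos 21.469°/cos 21.32409° = 147.307444
action lengths: √(r_a1²−r_b1²) = 35.763119, √(r_a2²−r_b2²) = 35.784324
base pitch p_b = π·m·cos α = 10.913857
CR = (35.763119 + 35.784324 − 147.307444·sin 21.32409°)/10.913857 = 1.647460
contact ratio ≈ 1.6475

1.6475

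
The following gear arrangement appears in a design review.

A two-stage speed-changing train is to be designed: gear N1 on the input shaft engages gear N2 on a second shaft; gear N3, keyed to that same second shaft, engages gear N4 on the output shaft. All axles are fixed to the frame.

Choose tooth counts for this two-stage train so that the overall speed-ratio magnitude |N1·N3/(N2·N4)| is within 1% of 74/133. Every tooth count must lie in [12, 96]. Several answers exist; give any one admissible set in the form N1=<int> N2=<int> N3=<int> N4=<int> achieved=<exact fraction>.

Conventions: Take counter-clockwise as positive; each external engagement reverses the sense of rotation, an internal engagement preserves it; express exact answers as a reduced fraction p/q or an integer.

N1=12 N2=14 N3=37 N4=57 achieved=74/133

class = fixed-axis compound train [2-stage, 74/133 wanted]
target = 74/133 in lowest terms: an exact hit needs N1·N3 = k·74 and N2·N4 = k·133 for one integer k, every count in [12, 96]; additionally prefer no 1:1 stage (N1 ≠ N2, N3 ≠ N4)
k = 1…5: no 1:1-free in-range split of k·74 and k·133 into factor pairs; take k = 6
k = 6: N1·N3 = 444 = 12·37, N2·N4 = 798 = 14·57
achieved = 12·37/(14·57) = 74/133; |achieved − target| = 0 ≤ 37/6650 ✓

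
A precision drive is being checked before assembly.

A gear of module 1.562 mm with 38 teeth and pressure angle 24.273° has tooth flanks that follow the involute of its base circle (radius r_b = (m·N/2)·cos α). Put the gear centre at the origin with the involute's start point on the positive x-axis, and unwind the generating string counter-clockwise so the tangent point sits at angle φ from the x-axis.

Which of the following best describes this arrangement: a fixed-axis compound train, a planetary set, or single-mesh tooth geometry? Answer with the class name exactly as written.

class = single-mesh tooth geometry [base-circle involute, m = 1.562, 38T]
classification: single-mesh tooth geometry

single-mesh tooth geometry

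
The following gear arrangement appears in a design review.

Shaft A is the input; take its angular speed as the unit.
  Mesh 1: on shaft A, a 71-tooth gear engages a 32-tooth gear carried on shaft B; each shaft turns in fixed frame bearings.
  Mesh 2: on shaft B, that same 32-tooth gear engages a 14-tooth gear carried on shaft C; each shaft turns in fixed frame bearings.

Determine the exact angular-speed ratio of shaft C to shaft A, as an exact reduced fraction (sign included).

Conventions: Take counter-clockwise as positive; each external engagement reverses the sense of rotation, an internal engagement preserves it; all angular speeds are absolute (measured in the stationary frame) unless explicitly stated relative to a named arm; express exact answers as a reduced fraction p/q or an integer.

71/14

class = fixed-axis compound train [2 meshes; 2 ratios multiply, 2 sense flips]
mesh 1 [71T→32T]: running ratio 71/32, sense −
mesh 2 [32T→14T]: running ratio 71/14, sense +
ω_out/ω_in = 71/14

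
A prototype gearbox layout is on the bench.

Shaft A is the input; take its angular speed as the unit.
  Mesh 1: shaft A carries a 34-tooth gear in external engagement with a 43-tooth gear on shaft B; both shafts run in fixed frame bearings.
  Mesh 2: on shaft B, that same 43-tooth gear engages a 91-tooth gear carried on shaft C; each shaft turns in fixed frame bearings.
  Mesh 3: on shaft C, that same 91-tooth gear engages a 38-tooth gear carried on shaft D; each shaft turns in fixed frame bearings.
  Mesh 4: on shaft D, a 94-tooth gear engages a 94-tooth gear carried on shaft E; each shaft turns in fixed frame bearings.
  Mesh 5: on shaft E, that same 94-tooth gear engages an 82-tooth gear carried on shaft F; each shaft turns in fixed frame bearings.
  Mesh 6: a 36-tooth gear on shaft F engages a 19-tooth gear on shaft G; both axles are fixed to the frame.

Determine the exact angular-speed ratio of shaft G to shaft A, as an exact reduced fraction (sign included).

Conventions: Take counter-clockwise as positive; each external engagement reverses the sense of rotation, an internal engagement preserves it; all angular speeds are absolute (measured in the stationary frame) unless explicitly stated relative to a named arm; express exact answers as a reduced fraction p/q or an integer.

class = fixed-axis compound train [6 meshes; 6 ratios multiply, 6 sense flips]
mesh 1 [34T→43T]: running ratio 34/43, sense −
mesh 2 [43T→91T]: running ratio 34/91, sense +
mesh 3 [91T→38T]: running ratio 17/19, sense −
mesh 4 [94T→94T]: running ratio 17/19, sense +
mesh 5 [94T→82T]: running ratio 799/779, sense −
mesh 6 [36T→19T]: running ratio 28764/14801, sense +
ω_out/ω_in = 28764/14801

28764/14801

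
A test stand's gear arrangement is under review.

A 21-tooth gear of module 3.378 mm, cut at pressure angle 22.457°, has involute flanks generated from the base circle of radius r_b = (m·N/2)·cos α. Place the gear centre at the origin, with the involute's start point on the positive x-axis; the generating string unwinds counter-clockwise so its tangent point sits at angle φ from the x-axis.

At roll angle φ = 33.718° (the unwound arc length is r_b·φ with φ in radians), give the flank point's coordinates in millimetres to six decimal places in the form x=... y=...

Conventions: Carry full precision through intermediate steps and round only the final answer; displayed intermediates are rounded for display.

class = single-mesh tooth geometry [base-circle involute, m = 3.378, 21T]
pitch radius r_p = m·N/2 = 3.378·21/2 = 35.469000
base radius r_b = r_p·cos α = 35.469000·cos 22.457° = 32.779261
roll angle φ = 33.718° = 0.58849012 rad
x = r_b·(cos φ + φ·sin φ) = 37.973267
y = r_b·(sin φ − φ·cos φ) = 2.150699

x=37.973267 y=2.150699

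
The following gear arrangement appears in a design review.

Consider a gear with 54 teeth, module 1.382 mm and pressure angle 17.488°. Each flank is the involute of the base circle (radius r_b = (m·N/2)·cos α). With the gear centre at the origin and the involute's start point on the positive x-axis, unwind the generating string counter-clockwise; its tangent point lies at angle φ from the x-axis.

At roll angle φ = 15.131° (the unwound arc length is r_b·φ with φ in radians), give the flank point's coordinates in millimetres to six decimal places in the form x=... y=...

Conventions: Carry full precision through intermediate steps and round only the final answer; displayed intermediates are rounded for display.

x=36.808813 y=0.216971

class = single-mesh tooth geometry [base-circle involute, m = 1.382, 54T]
pitch radius r_p = m·N/2 = 1.382·54/2 = 37.314000
base radius r_b = r_p·cos α = 37.314000·cos 17.488° = 35.589344
roll angle φ = 15.131° = 0.26408577 rad
x = r_b·(cos φ + φ·sin φ) = 36.808813
y = r_b·(sin φ − φ·cos φ) = 0.216971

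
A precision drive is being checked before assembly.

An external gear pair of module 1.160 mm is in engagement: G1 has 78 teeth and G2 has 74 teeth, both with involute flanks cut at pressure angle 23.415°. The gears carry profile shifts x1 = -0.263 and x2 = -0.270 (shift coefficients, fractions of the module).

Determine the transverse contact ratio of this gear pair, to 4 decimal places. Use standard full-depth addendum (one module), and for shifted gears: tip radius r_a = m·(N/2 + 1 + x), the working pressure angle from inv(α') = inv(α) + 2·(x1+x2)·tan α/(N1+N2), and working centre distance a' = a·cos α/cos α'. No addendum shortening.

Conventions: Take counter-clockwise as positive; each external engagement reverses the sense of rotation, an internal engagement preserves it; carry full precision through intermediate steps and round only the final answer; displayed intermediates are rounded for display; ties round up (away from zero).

1.7056

class = single-mesh tooth geometry [involute pair 78T × 74T, m = 1.160]
base radii: r_b1 = 41.514514, r_b2 = 39.385565
tip radii: r_a1 = 46.094920, r_a2 = 43.766800
inv(α') = inv(23.415°) + 2·(-0.263-0.270)·tan α/(78+74) = 0.02134361  ⇒  α' = 22.44278°
a' = a·cos α / cos α' = 88.1600·cos 23.415°/cos 22.44278° = 87.529449
action lengths: √(r_a1²−r_b1²) = 20.032143, √(r_a2²−r_b2²) = 19.086909
base pitch p_b = π·m·cos α = 3.344146
CR = (20.032143 + 19.086909 − 87.529449·sin 22.44278°)/3.344146 = 1.705596
contact ratio ≈ 1.7056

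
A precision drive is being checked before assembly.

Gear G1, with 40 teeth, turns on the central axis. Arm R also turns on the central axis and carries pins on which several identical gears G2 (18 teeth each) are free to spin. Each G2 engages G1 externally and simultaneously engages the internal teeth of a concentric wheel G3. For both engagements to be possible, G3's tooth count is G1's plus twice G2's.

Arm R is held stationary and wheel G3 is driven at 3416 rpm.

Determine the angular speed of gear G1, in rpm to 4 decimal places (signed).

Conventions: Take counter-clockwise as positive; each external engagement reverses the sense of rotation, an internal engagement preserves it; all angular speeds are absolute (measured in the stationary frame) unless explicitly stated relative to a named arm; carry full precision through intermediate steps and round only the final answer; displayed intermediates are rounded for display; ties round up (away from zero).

-6490.4000 rpm

planetary set (40T centre, 18T on arm, 76T internal) — Willis relation
normalise by the input: solve with ω_ring = 1, then scale by 3416 rpm
ring teeth: 40 + 2·18 = 76
40(ω_sun−ω_arm) = −76(ω_ring−ω_arm),  ω_arm = 0, ω_ring = 1
ω_sun = 0 − (76/40)(1−0) = -19/10
scale: ω_sun = -19/10 × 3416 rpm = -6490.4000 rpm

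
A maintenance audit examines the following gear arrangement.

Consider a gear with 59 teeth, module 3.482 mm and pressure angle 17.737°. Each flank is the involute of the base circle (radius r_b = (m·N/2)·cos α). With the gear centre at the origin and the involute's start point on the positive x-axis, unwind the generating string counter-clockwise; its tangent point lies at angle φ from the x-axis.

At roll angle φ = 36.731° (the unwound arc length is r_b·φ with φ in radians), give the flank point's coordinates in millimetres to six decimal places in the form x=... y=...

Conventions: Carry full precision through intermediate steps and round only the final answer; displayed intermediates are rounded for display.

class = single-mesh tooth geometry [base-circle involute, m = 3.482, 59T]
pitch radius r_p = m·N/2 = 3.482·59/2 = 102.719000
base radius r_b = r_p·cos α = 102.719000·cos 17.737° = 97.836247
roll angle φ = 36.731° = 0.64107689 rad
x = r_b·(cos φ + φ·sin φ) = 115.921658
y = r_b·(sin φ − φ·cos φ) = 8.244308

x=115.921658 y=8.244308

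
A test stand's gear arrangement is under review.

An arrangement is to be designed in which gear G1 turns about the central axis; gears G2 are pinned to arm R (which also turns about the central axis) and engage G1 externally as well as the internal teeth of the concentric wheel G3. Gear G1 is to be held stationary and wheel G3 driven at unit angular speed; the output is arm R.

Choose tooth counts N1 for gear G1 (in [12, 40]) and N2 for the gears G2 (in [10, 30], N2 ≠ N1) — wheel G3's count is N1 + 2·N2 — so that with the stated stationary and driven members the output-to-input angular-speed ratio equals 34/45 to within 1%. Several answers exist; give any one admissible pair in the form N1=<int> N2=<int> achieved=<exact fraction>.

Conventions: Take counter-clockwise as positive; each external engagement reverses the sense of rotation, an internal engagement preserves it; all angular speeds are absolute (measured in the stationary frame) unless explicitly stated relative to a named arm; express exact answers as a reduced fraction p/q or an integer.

N1=22 N2=23 achieved=34/45

topology: planetary set — design target 34/45, arm = carrier (Willis)
Willis with ω_sun = 0: ω_arm/ω_ring = N3/(N1+N3); set equal to 34/45  ⇒  N3/N1 = (34/45)/(1 − 34/45) = 34/11
N3 = N1 + 2·N2  ⇒  N2/N1 = (N3/N1 − 1)/2 = (34/11 − 1)/2 = 23/22
smallest multiple with N1 ≥ 12 and N2 ≥ 10: k = 1  ⇒  N1 = 1·22 = 22, N2 = 1·23 = 23 (N1 ≤ 40, N2 ≤ 30, N2 ≠ N1 ✓), N3 = 22 + 2·23 = 68
check: N3/(N1+N3) with N1 = 22, N3 = 68 gives 34/45; |achieved − target| = 0 ≤ 17/2250 ✓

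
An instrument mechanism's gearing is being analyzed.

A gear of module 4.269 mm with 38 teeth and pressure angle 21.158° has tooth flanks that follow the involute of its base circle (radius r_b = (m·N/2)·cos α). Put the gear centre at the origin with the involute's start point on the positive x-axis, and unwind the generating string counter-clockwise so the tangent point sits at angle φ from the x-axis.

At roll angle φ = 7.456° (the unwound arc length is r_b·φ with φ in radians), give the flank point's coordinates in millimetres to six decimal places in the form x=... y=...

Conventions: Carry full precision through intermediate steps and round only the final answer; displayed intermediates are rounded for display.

single-mesh involute tooth geometry (38T wheel at module 4.269)
pitch radius r_p = m·N/2 = 4.269·38/2 = 81.111000
base radius r_b = r_p·cos α = 81.111000·cos 21.158° = 75.643197
roll angle φ = 7.456° = 0.13013175 rad
x = r_b·(cos φ + φ·sin φ) = 76.280969
y = r_b·(sin φ − φ·cos φ) = 0.055471

x=76.280969 y=0.055471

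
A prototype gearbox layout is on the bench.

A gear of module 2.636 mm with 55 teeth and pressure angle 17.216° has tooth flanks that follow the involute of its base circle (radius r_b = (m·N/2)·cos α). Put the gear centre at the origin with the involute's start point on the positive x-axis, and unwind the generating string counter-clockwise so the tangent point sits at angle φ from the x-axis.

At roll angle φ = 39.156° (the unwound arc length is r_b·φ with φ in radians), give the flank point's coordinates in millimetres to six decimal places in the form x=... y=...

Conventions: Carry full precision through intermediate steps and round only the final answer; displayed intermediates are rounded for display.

x=83.571962 y=7.028391

single-mesh involute tooth geometry (55T wheel at module 2.636)
pitch radius r_p = m·N/2 = 2.636·55/2 = 72.490000
base radius r_b = r_p·cos α = 72.490000·cos 17.216° = 69.242140
roll angle φ = 39.156° = 0.68340112 rad
x = r_b·(cos φ + φ·sin φ) = 83.571962
y = r_b·(sin φ − φ·cos φ) = 7.028391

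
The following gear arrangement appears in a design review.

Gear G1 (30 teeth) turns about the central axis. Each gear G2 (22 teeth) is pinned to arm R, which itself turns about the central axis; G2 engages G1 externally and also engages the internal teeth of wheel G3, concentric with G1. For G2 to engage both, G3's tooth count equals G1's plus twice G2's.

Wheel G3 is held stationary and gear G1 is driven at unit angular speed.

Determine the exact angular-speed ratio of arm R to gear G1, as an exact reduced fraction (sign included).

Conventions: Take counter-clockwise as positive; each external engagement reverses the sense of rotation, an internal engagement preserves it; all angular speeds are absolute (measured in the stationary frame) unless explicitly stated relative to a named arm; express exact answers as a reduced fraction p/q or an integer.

recognized (axles ride arm R): planetary set, 30/22/74 teeth
ring teeth: 30 + 2·22 = 74
30(ω_sun−ω_arm) = −74(ω_ring−ω_arm),  ω_ring = 0, ω_sun = 1
30(1−ω_arm) = −74(0−ω_arm)  ⇒  104·ω_arm = 30  ⇒  ω_arm = 15/52
ω_out/ω_in = 15/52

15/52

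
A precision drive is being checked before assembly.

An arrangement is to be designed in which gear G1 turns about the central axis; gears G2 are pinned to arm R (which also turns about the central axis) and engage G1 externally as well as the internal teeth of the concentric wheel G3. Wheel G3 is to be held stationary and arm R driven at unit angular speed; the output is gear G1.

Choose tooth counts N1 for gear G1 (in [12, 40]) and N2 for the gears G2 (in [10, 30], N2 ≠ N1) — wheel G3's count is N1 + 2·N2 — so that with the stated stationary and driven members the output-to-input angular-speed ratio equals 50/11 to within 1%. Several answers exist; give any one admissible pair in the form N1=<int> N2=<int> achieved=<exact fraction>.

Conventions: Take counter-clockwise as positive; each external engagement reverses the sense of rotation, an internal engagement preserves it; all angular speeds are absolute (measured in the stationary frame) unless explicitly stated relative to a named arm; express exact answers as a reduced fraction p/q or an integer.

design class (target 50/11): planetary set
Willis with ω_ring = 0: ω_sun/ω_arm = (N1+N3)/N1; set equal to 50/11  ⇒  N3/N1 = 50/11 − 1 = 39/11
N3 = N1 + 2·N2  ⇒  N2/N1 = (N3/N1 − 1)/2 = (39/11 − 1)/2 = 14/11
smallest multiple with N1 ≥ 12 and N2 ≥ 10: k = 2  ⇒  N1 = 2·11 = 22, N2 = 2·14 = 28 (N1 ≤ 40, N2 ≤ 30, N2 ≠ N1 ✓), N3 = 22 + 2·28 = 78
check: (N1+N3)/N1 with N1 = 22, N3 = 78 gives 50/11; |achieved − target| = 0 ≤ 1/22 ✓

N1=22 N2=28 achieved=50/11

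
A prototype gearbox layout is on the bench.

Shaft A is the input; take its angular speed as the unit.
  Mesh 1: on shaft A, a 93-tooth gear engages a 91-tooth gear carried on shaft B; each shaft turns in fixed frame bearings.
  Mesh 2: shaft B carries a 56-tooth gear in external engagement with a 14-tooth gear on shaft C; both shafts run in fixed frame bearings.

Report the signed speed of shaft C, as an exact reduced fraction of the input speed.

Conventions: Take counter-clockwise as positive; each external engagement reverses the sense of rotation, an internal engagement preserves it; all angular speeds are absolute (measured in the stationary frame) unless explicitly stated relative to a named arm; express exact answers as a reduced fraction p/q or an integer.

2-mesh fixed-axis compound train (all bearings frame-fixed)
mesh 1 [93T→91T]: |ω|/ω_in = 1×93/91 = 93/91, sense flips to −
mesh 2 [56T→14T]: |ω|/ω_in = (93/91)×56/14 = 372/91, sense flips to +
signed output speed (× input speed) = 372/91

372/91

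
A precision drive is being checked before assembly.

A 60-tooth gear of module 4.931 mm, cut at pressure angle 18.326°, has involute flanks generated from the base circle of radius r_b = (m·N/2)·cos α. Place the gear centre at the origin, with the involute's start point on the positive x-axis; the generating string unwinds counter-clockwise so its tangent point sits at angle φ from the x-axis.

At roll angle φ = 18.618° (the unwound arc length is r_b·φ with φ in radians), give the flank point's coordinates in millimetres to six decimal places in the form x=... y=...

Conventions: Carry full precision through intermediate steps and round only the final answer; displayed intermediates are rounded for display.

recognized (one wheel, involute flank): single-mesh tooth geometry, m = 4.931, N = 60
pitch radius r_p = m·N/2 = 4.931·60/2 = 147.930000
base radius r_b = r_p·cos α = 147.930000·cos 18.326° = 140.427419
roll angle φ = 18.618° = 0.32494540 rad
x = r_b·(cos φ + φ·sin φ) = 147.646689
y = r_b·(sin φ − φ·cos φ) = 1.589166

x=147.646689 y=1.589166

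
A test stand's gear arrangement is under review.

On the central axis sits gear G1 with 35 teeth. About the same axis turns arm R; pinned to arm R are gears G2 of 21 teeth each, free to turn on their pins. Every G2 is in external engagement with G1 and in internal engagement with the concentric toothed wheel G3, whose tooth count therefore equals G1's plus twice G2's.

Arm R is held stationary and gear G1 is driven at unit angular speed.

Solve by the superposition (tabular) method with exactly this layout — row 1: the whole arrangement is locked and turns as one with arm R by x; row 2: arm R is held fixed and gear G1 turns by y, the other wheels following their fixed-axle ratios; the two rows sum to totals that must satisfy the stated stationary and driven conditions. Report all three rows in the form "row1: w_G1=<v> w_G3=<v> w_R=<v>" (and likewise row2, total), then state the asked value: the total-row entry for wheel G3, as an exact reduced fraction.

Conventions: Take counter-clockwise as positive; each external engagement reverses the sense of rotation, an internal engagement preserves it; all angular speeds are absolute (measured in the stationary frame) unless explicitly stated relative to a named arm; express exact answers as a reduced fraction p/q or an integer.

row1: w_G1=0 w_G3=0 w_R=0
row2: w_G1=1 w_G3=-5/11 w_R=0
total: w_G1=1 w_G3=-5/11 w_R=0
asked value: -5/11

topology: planetary set — G1 35T / G2 21T / G3 77T, arm = carrier (Willis)
row 1: whole set turns with the arm by x
row 2: sun turns y, ring = −(35/77)·y, arm 0
boundary: total ω_arm = x = 0 and total ω_sun = x + y = 1  ⇒  y = 1, x = 0
row 2 ring = −(35/77)·1 = -5/11
totals (row 1 + row 2): sun 0 + 1 = 1, ring 0 + (-5/11) = -5/11, arm 0 + 0 = 0
asked cell (total, ring) = -5/11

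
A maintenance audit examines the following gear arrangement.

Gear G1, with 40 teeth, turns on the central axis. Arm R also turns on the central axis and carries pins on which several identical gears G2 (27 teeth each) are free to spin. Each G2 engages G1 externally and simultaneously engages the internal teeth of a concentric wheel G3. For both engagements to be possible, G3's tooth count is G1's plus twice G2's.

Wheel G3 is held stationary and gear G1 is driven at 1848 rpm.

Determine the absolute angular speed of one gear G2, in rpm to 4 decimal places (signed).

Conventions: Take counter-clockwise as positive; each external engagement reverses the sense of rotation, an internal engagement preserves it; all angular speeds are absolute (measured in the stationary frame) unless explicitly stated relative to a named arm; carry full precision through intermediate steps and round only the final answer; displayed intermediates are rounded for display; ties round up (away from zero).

recognized (axles ride arm R): planetary set, 40/27/94 teeth
normalise by the input: solve with ω_sun = 1, then scale by 1848 rpm
ring teeth: 40 + 2·27 = 94
40(ω_sun−ω_arm) = −94(ω_ring−ω_arm),  ω_ring = 0, ω_sun = 1
40(1−ω_arm) = −94(0−ω_arm)  ⇒  134·ω_arm = 40  ⇒  ω_arm = 20/67
sun–planet mesh: 40·(1−20/67) = −27·(ω_p−ω_arm)  ⇒  ω_p−ω_arm = -1880/1809
ω_p = 20/67 − 1880/1809 = -20/27
scale: ω_p = -20/27 × 1848 rpm = -1368.8889 rpm

-1368.8889 rpm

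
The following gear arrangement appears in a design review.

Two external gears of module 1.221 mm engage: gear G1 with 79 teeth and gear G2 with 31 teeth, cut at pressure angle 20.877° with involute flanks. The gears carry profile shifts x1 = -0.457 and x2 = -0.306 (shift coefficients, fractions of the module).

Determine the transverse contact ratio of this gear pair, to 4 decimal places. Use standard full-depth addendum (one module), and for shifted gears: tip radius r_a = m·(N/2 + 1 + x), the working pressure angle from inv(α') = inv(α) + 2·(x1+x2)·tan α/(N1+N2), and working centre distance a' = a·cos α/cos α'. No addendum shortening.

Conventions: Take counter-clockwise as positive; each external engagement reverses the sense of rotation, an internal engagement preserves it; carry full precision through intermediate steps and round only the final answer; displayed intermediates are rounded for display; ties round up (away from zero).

class = single-mesh tooth geometry [involute pair 79T × 31T, m = 1.221]
base radii: r_b1 = 45.063118, r_b2 = 17.682996
tip radii: r_a1 = 48.892503, r_a2 = 19.772874
inv(α') = inv(20.877°) + 2·(-0.457-0.306)·tan α/(79+31) = 0.01173949  ⇒  α' = 18.51538°
a' = a·cos α / cos α' = 67.1550·cos 20.877°/cos 18.51538° = 66.171240
action lengths: √(r_a1²−r_b1²) = 18.968191, √(r_a2²−r_b2²) = 8.847498
base pitch p_b = π·m·cos α = 3.584050
CR = (18.968191 + 8.847498 − 66.171240·sin 18.51538°)/3.584050 = 1.897965
contact ratio ≈ 1.8980

1.8980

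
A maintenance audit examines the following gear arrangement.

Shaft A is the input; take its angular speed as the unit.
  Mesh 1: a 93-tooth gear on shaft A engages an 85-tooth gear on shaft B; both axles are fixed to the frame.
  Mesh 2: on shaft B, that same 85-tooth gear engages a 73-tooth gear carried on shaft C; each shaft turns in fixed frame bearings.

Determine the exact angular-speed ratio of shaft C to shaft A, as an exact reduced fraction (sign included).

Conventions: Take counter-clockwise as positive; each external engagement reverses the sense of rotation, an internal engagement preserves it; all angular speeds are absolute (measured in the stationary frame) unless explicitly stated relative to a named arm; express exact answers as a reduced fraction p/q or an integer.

93/73

class = fixed-axis compound train [2 meshes; 2 ratios multiply, 2 sense flips]
mesh 1 [93T→85T]: running ratio 93/85, sense −
mesh 2 [85T→73T]: running ratio 93/73, sense +
ω_out/ω_in = 93/73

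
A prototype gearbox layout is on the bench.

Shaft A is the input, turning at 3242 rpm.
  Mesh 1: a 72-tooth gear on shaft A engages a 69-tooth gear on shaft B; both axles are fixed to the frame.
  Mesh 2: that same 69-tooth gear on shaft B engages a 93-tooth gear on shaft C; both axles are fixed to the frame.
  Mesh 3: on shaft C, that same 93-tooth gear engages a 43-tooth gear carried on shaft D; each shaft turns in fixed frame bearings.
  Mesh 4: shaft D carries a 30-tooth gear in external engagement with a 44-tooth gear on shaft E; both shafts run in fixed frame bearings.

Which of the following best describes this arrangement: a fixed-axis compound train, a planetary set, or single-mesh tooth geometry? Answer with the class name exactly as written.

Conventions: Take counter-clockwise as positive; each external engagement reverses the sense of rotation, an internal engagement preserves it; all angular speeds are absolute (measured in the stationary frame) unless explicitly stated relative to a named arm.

fixed-axis compound train

topology: fixed-axis compound train — 4 meshes, A→E
classification: fixed-axis compound train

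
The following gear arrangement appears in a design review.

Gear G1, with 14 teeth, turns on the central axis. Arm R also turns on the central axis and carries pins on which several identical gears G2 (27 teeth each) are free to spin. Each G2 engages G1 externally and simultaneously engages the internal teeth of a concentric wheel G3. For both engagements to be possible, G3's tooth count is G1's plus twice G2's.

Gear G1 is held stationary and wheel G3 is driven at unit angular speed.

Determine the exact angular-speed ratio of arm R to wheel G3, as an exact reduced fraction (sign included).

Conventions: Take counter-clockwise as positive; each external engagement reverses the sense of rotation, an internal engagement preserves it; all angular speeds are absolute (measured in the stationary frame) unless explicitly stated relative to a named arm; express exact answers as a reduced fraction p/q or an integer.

34/41

topology: planetary set — G1 14T / G2 27T / G3 68T, arm = carrier (Willis)
ring teeth: 14 + 2·27 = 68
14(ω_sun−ω_arm) = −68(ω_ring−ω_arm),  ω_sun = 0, ω_ring = 1
14(0−ω_arm) = −68(1−ω_arm)  ⇒  82·ω_arm = 68  ⇒  ω_arm = 34/41
ω_out/ω_in = 34/41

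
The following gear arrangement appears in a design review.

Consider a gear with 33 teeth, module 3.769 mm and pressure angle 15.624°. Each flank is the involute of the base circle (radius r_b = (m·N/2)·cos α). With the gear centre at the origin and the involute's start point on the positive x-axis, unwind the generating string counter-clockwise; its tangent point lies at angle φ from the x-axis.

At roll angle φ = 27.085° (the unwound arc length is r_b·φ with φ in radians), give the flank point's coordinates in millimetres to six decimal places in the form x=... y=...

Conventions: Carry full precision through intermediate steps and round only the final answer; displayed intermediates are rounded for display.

single-mesh involute tooth geometry (33T wheel at module 3.769)
pitch radius r_p = m·N/2 = 3.769·33/2 = 62.188500
base radius r_b = r_p·cos α = 62.188500·cos 15.624° = 59.890625
roll angle φ = 27.085° = 0.47272243 rad
x = r_b·(cos φ + φ·sin φ) = 66.213167
y = r_b·(sin φ − φ·cos φ) = 2.062149

x=66.213167 y=2.062149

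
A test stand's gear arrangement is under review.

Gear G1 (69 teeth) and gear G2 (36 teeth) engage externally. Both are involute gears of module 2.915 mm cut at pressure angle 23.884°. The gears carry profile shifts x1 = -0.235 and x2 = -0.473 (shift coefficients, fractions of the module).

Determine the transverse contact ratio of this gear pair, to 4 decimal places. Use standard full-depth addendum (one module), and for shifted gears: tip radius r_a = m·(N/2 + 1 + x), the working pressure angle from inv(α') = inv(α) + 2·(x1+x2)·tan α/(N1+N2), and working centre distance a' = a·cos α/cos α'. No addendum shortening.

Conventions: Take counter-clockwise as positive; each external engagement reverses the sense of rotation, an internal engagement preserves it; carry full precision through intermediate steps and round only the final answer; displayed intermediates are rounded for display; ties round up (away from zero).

topology: single-mesh involute geometry — m = 2.915, 69T/36T pair
base radii: r_b1 = 91.955609, r_b2 = 47.976839
tip radii: r_a1 = 102.797475, r_a2 = 54.006205
inv(α') = inv(23.884°) + 2·(-0.235-0.473)·tan α/(69+36) = 0.01997898  ⇒  α' = 21.97371°
a' = a·cos α / cos α' = 153.0375·cos 23.884°/cos 21.97371° = 150.894044
action lengths: √(r_a1²−r_b1²) = 45.950918, √(r_a2²−r_b2²) = 24.797037
base pitch p_b = π·m·cos α = 8.373538
CR = (45.950918 + 24.797037 − 150.894044·sin 21.97371°)/8.373538 = 1.706120
contact ratio ≈ 1.7061

1.7061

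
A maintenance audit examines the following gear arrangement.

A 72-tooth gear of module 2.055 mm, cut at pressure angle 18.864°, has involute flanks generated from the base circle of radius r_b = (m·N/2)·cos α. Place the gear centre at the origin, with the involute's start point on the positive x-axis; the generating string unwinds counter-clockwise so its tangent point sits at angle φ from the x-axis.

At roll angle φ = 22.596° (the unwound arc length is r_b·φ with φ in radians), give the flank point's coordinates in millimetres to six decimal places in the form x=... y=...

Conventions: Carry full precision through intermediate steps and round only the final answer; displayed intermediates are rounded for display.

recognized (one wheel, involute flank): single-mesh tooth geometry, m = 2.055, N = 72
pitch radius r_p = m·N/2 = 2.055·72/2 = 73.980000
base radius r_b = r_p·cos α = 73.980000·cos 18.864° = 70.006438
roll angle φ = 22.596° = 0.39437460 rad
x = r_b·(cos φ + φ·sin φ) = 75.240675
y = r_b·(sin φ − φ·cos φ) = 1.409204

x=75.240675 y=1.409204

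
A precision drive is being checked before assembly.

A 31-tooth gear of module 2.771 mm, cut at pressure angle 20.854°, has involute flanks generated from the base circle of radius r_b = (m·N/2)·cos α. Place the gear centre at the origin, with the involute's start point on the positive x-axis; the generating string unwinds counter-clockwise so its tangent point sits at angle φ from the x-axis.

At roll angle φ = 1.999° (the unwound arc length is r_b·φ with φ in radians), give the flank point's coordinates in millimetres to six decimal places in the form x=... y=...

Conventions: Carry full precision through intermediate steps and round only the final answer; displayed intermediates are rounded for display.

x=40.161259 y=0.000568

topology: single-mesh involute geometry — m = 2.771, N = 31
pitch radius r_p = m·N/2 = 2.771·31/2 = 42.950500
base radius r_b = r_p·cos α = 42.950500·cos 20.854° = 40.136838
roll angle φ = 1.999° = 0.03488913 rad
x = r_b·(cos φ + φ·sin φ) = 40.161259
y = r_b·(sin φ − φ·cos φ) = 0.000568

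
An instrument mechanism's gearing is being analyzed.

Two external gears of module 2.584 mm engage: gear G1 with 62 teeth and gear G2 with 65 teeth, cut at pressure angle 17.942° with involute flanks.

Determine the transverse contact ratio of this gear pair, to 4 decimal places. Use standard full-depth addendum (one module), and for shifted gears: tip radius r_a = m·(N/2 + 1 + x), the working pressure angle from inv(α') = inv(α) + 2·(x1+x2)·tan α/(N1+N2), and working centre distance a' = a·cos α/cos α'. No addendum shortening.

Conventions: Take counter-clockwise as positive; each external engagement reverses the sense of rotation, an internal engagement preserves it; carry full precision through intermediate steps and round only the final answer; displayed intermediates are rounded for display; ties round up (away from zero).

class = single-mesh tooth geometry [involute pair 62T × 65T, m = 2.584]
base radii: r_b1 = 76.208450, r_b2 = 79.895956
tip radii: r_a1 = 82.688000, r_a2 = 86.564000
no profile shift: α' = α, a' = a
action lengths: √(r_a1²−r_b1²) = 32.087030, √(r_a2²−r_b2²) = 33.316098
base pitch p_b = π·m·cos α = 7.723094
CR = (32.087030 + 33.316098 − 164.084000·sin 17.94200°)/7.723094 = 1.923631
contact ratio ≈ 1.9236

1.9236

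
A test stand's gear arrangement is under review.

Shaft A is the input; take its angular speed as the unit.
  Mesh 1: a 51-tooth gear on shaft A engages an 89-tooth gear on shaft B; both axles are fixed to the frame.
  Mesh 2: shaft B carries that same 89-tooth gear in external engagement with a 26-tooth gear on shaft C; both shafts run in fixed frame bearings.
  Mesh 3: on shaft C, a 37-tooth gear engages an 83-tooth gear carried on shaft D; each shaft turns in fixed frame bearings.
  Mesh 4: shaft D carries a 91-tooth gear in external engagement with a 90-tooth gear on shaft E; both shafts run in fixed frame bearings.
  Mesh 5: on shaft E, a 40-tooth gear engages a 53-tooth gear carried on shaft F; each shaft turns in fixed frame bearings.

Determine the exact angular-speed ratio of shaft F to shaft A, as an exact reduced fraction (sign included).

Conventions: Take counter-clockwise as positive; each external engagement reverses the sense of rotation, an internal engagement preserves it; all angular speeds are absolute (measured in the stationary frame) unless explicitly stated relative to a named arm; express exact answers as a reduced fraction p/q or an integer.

-8806/13197

class = fixed-axis compound train [5 meshes; 5 ratios multiply, 5 sense flips]
mesh 1 [51T→89T]: running ratio 51/89, sense −
mesh 2 [89T→26T]: running ratio 51/26, sense +
mesh 3 [37T→83T]: running ratio 1887/2158, sense −
mesh 4 [91T→90T]: running ratio 4403/4980, sense +
mesh 5 [40T→53T]: running ratio 8806/13197, sense −
ω_out/ω_in = -8806/13197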